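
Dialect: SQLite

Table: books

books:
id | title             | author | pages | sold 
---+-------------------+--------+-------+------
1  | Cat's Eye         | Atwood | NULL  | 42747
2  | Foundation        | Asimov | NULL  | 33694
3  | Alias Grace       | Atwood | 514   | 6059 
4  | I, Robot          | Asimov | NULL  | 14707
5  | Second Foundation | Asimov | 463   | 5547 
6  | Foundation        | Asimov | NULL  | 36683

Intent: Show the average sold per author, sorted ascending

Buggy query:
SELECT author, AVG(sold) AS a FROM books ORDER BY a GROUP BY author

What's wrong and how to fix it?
Bug: GROUP BY must precede ORDER BY

Fix: Reorder: SELECT … FROM … GROUP BY … ORDER BY …

Corrected query:
SELECT author, AVG(sold) AS a FROM books GROUP BY author ORDER BY a

Result:
author | a       
-------+---------
Asimov | 22657.75
Atwood | 24403   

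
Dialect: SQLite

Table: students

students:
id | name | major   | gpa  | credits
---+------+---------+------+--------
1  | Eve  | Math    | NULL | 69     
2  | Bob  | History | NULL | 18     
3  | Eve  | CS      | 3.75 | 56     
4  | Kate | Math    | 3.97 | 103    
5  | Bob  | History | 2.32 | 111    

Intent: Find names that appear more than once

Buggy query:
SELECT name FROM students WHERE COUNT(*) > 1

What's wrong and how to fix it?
Bug: WHERE can't reference COUNT(*); aggregates are computed after WHERE

Fix: GROUP BY name, then filter groups with HAVING COUNT(*) > 1

Corrected query:
SELECT name FROM students GROUP BY name HAVING COUNT(*) > 1

Result:
name
----
Bob 
Eve 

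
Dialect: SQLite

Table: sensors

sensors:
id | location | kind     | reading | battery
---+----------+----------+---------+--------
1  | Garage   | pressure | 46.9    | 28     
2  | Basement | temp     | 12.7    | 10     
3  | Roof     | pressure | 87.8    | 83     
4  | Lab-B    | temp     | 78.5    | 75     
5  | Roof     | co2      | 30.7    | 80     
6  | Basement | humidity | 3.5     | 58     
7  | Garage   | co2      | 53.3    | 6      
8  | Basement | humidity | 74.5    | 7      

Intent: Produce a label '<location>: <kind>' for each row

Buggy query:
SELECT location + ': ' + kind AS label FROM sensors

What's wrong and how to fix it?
Bug: '+' is numeric addition; on text columns SQLite converts them to 0 instead of concatenating

Fix: Replace + with || to concatenate text

Corrected query:
SELECT location || ': ' || kind AS label FROM sensors

Result:
label             
------------------
Garage: pressure  
Basement: temp    
Roof: pressure    
Lab-B: temp       
Roof: co2         
Basement: humidity
Garage: co2       
Basement: humidity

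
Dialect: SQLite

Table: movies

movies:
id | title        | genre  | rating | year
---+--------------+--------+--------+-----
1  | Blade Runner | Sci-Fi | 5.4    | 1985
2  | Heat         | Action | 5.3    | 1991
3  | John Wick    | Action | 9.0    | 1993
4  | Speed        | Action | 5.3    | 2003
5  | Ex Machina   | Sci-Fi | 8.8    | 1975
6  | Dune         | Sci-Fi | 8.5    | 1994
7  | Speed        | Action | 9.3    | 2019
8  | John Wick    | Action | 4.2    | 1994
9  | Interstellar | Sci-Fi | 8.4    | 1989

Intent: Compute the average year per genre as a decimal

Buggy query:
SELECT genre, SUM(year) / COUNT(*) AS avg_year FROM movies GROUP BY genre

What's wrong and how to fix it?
Bug: Both operands are integers, so '/' performs integer division and truncates

Fix: Multiply by 1.0 (or CAST to REAL) to force floating-point division

Corrected query:
SELECT genre, SUM(year) * 1.0 / COUNT(*) AS avg_year FROM movies GROUP BY genre

Result:
genre  | avg_year
-------+---------
Action | 2000    
Sci-Fi | 1985.75 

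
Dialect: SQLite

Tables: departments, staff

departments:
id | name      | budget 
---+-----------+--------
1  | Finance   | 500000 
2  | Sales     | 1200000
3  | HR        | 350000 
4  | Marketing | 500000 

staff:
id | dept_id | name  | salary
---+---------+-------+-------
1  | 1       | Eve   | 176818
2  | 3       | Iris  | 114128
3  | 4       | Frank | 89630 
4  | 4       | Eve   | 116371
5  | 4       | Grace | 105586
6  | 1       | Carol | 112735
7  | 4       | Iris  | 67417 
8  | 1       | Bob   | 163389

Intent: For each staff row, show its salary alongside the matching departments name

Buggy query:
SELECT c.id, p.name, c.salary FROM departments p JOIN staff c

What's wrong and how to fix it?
Bug: Missing join condition: each staff row is matched to all departments rows instead of just its own

Fix: Add ON c.dept_id = p.id to the JOIN

Corrected query:
SELECT c.id, p.name, c.salary FROM departments p JOIN staff c ON c.dept_id = p.id

Result:
id | name      | salary
---+-----------+-------
1  | Finance   | 176818
2  | HR        | 114128
3  | Marketing | 89630 
4  | Marketing | 116371
5  | Marketing | 105586
6  | Finance   | 112735
7  | Marketing | 67417 
8  | Finance   | 163389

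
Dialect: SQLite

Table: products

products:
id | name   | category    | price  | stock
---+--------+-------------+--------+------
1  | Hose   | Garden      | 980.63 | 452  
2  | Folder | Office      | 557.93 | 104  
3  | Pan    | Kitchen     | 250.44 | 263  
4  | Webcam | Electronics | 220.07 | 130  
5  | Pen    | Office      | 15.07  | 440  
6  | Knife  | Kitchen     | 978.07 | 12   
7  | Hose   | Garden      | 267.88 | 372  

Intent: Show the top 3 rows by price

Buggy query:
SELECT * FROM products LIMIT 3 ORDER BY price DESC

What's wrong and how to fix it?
Bug: ORDER BY cannot follow LIMIT; LIMIT is the final clause

Fix: Swap the clauses: ORDER BY first, then LIMIT

Corrected query:
SELECT * FROM products ORDER BY price DESC LIMIT 3

Result:
id | name   | category | price  | stock
---+--------+----------+--------+------
1  | Hose   | Garden   | 980.63 | 452  
6  | Knife  | Kitchen  | 978.07 | 12   
2  | Folder | Office   | 557.93 | 104  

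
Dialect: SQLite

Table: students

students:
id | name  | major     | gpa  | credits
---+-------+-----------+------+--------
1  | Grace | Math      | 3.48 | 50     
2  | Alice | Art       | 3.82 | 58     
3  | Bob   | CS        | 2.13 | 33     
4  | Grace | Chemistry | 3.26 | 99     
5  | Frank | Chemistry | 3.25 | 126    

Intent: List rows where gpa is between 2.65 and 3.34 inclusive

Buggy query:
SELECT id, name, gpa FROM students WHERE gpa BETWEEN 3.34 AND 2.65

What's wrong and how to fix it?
Bug: The bounds are reversed; BETWEEN a AND b requires a <= b to match anything

Fix: Swap the bounds so the smaller value comes first

Corrected query:
SELECT id, name, gpa FROM students WHERE gpa BETWEEN 2.65 AND 3.34

Result:
id | name  | gpa 
---+-------+-----
4  | Grace | 3.26
5  | Frank | 3.25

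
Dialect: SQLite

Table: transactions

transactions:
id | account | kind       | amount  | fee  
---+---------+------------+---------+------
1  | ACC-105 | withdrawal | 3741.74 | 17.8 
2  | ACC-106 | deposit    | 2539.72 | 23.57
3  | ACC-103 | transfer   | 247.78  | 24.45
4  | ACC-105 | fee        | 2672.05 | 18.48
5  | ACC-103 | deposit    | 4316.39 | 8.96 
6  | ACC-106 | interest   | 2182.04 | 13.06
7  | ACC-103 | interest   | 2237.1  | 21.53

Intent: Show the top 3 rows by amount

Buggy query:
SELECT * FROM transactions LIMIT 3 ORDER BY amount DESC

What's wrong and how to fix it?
Bug: ORDER BY cannot follow LIMIT; LIMIT is the final clause

Fix: Sort with ORDER BY, then apply LIMIT

Corrected query:
SELECT * FROM transactions ORDER BY amount DESC LIMIT 3

Result:
id | account | kind       | amount  | fee  
---+---------+------------+---------+------
5  | ACC-103 | deposit    | 4316.39 | 8.96 
1  | ACC-105 | withdrawal | 3741.74 | 17.8 
4  | ACC-105 | fee        | 2672.05 | 18.48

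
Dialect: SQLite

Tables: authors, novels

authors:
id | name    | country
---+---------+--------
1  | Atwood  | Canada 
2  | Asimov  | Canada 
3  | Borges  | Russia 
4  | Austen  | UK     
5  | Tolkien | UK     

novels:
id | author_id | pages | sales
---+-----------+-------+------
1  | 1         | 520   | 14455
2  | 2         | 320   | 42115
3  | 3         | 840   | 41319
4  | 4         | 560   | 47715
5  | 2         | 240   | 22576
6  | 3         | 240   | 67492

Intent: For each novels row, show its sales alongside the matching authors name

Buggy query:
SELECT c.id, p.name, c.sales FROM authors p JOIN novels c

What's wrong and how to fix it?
Bug: Missing join condition: each novels row is matched to all authors rows instead of just its own

Fix: Add ON c.author_id = p.id to the JOIN

Corrected query:
SELECT c.id, p.name, c.sales FROM authors p JOIN novels c ON c.author_id = p.id

Result:
id | name   | sales
---+--------+------
1  | Atwood | 14455
2  | Asimov | 42115
3  | Borges | 41319
4  | Austen | 47715
5  | Asimov | 22576
6  | Borges | 67492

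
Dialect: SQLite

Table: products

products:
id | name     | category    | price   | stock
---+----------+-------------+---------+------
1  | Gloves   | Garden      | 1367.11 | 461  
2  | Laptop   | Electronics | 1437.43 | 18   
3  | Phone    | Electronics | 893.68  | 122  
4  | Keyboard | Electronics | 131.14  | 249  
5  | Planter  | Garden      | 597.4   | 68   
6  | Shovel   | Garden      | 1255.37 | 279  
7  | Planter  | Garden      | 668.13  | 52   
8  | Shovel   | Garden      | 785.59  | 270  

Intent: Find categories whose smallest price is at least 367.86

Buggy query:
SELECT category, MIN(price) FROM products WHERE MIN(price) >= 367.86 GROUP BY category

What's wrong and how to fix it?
Bug: MIN() in WHERE is a misuse of aggregate

Fix: Use HAVING for the per-group MIN condition

Corrected query:
SELECT category, MIN(price) FROM products GROUP BY category HAVING MIN(price) >= 367.86

Result:
category | MIN(price)
---------+-----------
Garden   | 597.4     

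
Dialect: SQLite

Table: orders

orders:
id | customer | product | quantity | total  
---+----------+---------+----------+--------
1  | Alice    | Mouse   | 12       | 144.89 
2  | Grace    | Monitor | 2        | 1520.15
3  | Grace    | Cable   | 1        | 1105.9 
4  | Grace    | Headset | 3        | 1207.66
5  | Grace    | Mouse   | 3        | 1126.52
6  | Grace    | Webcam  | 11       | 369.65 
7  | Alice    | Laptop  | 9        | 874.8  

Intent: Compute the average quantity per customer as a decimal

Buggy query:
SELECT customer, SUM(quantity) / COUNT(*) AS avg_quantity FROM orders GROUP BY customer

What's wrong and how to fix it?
Bug: Both operands are integers, so '/' performs integer division and truncates

Fix: Cast one side to REAL so the division keeps the fractional part

Corrected query:
SELECT customer, SUM(quantity) * 1.0 / COUNT(*) AS avg_quantity FROM orders GROUP BY customer

Result:
customer | avg_quantity
---------+-------------
Alice    | 10.5        
Grace    | 4           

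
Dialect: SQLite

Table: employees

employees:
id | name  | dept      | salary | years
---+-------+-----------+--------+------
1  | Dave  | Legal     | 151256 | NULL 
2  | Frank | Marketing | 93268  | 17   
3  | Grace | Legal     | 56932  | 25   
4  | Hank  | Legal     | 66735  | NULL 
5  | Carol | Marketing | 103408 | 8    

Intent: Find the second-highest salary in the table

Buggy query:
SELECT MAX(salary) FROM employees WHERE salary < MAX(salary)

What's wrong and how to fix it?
Bug: The inner MAX is an aggregate inside WHERE, which is not allowed

Fix: Compute the overall MAX in a subquery, then take MAX of rows below it

Corrected query:
SELECT MAX(salary) FROM employees WHERE salary < (SELECT MAX(salary) FROM employees)

Result:
MAX(salary)
-----------
103408     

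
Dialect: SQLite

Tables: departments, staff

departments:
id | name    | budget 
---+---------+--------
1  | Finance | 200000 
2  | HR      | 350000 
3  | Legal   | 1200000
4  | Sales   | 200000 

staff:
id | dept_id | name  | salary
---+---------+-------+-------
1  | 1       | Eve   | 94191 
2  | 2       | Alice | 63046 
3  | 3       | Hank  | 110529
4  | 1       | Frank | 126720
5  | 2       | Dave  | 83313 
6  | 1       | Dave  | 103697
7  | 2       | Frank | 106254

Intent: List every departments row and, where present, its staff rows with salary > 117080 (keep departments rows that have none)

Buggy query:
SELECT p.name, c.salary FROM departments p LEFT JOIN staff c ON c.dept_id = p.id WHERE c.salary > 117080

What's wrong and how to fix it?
Bug: A WHERE condition on the right-hand table after LEFT JOIN drops unmatched parents

Fix: Put 'c.salary > 117080' in the JOIN's ON clause instead of WHERE

Corrected query:
SELECT p.name, c.salary FROM departments p LEFT JOIN staff c ON c.dept_id = p.id AND c.salary > 117080

Result:
name    | salary
--------+-------
Finance | 126720
HR      | NULL  
Legal   | NULL  
Sales   | NULL  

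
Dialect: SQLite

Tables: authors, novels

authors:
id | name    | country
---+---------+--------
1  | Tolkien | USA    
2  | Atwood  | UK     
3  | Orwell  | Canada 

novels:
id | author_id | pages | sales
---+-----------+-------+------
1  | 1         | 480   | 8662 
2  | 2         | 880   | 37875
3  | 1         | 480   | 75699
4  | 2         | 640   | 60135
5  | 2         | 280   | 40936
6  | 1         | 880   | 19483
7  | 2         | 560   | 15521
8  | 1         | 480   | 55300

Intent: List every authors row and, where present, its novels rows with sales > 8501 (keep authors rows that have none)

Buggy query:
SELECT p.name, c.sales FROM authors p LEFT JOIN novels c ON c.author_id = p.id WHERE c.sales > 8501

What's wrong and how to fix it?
Bug: A WHERE condition on the right-hand table after LEFT JOIN drops unmatched parents

Fix: Put 'c.sales > 8501' in the JOIN's ON clause instead of WHERE

Corrected query:
SELECT p.name, c.sales FROM authors p LEFT JOIN novels c ON c.author_id = p.id AND c.sales > 8501

Result:
name    | sales
--------+------
Tolkien | 8662 
Tolkien | 19483
Tolkien | 55300
Tolkien | 75699
Atwood  | 15521
Atwood  | 37875
Atwood  | 40936
Atwood  | 60135
Orwell  | NULL 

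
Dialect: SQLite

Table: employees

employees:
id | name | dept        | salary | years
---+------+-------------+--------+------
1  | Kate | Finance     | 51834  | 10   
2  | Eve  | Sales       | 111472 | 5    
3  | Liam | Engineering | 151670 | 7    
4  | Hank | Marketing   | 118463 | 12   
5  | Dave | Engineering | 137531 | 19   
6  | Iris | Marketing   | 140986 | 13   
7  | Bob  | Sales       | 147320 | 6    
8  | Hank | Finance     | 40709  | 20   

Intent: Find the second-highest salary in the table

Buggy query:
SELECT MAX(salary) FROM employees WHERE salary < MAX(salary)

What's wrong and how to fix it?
Bug: The inner MAX is an aggregate inside WHERE, which is not allowed

Fix: Put the inner MAX in a scalar subquery

Corrected query:
SELECT MAX(salary) FROM employees WHERE salary < (SELECT MAX(salary) FROM employees)

Result:
MAX(salary)
-----------
147320     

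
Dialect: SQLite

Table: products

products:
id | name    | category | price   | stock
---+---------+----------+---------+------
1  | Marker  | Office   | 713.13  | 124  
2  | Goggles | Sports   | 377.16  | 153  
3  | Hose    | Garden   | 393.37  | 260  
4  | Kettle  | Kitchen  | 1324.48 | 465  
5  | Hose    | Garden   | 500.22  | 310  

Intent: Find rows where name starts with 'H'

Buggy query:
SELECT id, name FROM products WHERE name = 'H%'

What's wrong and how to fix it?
Bug: '=' compares the literal string including the % character; pattern matching needs LIKE

Fix: Use LIKE for wildcard pattern matching

Corrected query:
SELECT id, name FROM products WHERE name LIKE 'H%'

Result:
id | name
---+-----
3  | Hose
5  | Hose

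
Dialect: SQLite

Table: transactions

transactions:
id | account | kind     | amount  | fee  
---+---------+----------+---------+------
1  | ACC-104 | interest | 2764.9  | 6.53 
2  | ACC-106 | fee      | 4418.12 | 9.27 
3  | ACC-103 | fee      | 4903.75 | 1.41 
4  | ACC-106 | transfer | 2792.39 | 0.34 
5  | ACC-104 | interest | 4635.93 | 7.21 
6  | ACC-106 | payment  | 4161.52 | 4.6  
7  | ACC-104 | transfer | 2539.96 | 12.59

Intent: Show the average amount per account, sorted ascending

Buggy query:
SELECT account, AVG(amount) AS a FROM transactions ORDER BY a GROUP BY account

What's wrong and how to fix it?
Bug: ORDER BY appears before GROUP BY; SQL clause order requires GROUP BY first

Fix: Move ORDER BY to the end, after GROUP BY

Corrected query:
SELECT account, AVG(amount) AS a FROM transactions GROUP BY account ORDER BY a

Result:
account | a          
--------+------------
ACC-104 | 3313.596667
ACC-106 | 3790.676667
ACC-103 | 4903.75    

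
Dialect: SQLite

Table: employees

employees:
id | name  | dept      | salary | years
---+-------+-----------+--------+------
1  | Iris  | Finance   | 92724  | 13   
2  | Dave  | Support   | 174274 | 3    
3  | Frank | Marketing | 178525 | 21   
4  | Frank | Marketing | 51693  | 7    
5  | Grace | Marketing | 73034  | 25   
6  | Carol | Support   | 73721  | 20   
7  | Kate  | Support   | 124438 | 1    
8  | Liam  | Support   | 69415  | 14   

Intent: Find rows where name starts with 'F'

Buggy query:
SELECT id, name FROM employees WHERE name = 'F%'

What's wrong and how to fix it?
Bug: '=' compares the literal string including the % character; pattern matching needs LIKE

Fix: Replace '=' with LIKE so 'F%' is treated as a pattern

Corrected query:
SELECT id, name FROM employees WHERE name LIKE 'F%'

Result:
id | name 
---+------
3  | Frank
4  | Frank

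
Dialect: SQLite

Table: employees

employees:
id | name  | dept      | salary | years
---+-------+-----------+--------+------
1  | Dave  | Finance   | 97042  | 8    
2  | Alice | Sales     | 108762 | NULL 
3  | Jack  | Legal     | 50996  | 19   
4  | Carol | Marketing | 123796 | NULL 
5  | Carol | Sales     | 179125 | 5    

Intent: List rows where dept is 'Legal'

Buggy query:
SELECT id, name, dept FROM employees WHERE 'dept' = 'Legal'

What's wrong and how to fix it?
Bug: Single quotes denote string literals in SQL; the column name is being compared as a constant string

Fix: Reference the column as dept without single quotes

Corrected query:
SELECT id, name, dept FROM employees WHERE dept = 'Legal'

Result:
id | name | dept 
---+------+------
3  | Jack | Legal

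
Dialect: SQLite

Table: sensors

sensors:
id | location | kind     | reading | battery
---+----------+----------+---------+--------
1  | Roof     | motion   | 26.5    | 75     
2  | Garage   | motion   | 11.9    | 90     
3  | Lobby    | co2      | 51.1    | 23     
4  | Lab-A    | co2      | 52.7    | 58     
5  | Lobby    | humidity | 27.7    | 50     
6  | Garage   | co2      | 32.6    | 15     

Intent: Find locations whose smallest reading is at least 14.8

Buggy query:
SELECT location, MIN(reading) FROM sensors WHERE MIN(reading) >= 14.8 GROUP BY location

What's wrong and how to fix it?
Bug: MIN() in WHERE is a misuse of aggregate

Fix: Use HAVING for the per-group MIN condition

Corrected query:
SELECT location, MIN(reading) FROM sensors GROUP BY location HAVING MIN(reading) >= 14.8

Result:
location | MIN(reading)
---------+-------------
Lab-A    | 52.7        
Lobby    | 27.7        
Roof     | 26.5        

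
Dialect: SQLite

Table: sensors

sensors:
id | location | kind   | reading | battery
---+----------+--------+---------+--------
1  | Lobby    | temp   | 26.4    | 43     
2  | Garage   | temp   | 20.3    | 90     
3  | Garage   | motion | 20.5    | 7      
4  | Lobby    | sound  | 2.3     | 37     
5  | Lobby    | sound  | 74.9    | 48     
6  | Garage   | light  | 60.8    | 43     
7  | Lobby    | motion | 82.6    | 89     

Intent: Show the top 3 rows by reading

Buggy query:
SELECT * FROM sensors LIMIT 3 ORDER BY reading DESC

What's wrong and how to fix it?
Bug: ORDER BY cannot follow LIMIT; LIMIT is the final clause

Fix: Sort with ORDER BY, then apply LIMIT

Corrected query:
SELECT * FROM sensors ORDER BY reading DESC LIMIT 3

Result:
id | location | kind   | reading | battery
---+----------+--------+---------+--------
7  | Lobby    | motion | 82.6    | 89     
5  | Lobby    | sound  | 74.9    | 48     
6  | Garage   | light  | 60.8    | 43     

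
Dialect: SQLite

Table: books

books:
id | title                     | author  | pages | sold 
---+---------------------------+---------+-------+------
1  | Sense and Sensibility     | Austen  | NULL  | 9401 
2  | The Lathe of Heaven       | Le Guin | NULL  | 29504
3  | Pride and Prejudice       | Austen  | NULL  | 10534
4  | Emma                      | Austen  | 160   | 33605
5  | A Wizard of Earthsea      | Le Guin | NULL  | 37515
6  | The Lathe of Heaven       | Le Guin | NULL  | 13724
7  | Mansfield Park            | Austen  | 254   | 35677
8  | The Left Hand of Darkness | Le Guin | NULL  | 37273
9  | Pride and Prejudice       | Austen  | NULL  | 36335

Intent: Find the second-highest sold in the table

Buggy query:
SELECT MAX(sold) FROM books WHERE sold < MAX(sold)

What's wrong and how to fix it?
Bug: MAX(sold) on the right of the comparison is an aggregate-in-WHERE error

Fix: Compute the overall MAX in a subquery, then take MAX of rows below it

Corrected query:
SELECT MAX(sold) FROM books WHERE sold < (SELECT MAX(sold) FROM books)

Result:
MAX(sold)
---------
37273    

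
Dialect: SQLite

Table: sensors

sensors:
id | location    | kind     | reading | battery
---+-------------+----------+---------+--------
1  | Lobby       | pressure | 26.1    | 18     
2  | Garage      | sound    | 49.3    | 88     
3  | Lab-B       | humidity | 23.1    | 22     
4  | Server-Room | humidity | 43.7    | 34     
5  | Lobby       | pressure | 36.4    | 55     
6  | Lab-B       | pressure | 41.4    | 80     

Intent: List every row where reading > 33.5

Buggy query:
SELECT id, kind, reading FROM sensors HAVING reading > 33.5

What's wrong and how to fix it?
Bug: HAVING filters the output of aggregation, but this query has no GROUP BY and no aggregate functions, so SQLite rejects it (HAVING clause on a non-aggregate query); the condition here is per row

Fix: Use WHERE for row-level filtering

Corrected query:
SELECT id, kind, reading FROM sensors WHERE reading > 33.5

Result:
id | kind     | reading
---+----------+--------
2  | sound    | 49.3   
4  | humidity | 43.7   
5  | pressure | 36.4   
6  | pressure | 41.4   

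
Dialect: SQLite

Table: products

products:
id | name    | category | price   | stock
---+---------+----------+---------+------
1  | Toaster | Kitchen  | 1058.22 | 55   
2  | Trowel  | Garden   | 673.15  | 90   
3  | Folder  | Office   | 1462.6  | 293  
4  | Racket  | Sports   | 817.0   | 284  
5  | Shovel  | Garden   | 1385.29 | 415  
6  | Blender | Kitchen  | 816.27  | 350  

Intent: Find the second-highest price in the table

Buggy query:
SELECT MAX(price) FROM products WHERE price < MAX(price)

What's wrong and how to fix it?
Bug: MAX(price) on the right of the comparison is an aggregate-in-WHERE error

Fix: Compute the overall MAX in a subquery, then take MAX of rows below it

Corrected query:
SELECT MAX(price) FROM products WHERE price < (SELECT MAX(price) FROM products)

Result:
MAX(price)
----------
1385.29   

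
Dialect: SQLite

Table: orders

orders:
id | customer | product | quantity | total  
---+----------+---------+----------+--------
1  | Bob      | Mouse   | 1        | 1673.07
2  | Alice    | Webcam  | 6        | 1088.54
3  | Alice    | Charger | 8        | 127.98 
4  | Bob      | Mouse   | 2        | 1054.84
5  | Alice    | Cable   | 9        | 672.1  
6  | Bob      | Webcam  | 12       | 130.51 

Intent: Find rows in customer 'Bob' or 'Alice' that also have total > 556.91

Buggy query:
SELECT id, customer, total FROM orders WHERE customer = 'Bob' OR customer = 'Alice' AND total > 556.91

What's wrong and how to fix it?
Bug: AND binds tighter than OR, so this parses as customer = 'Bob' OR (customer = 'Alice' AND total > 556.91)

Fix: Add parentheses around the OR so the AND applies to both alternatives

Corrected query:
SELECT id, customer, total FROM orders WHERE (customer = 'Bob' OR customer = 'Alice') AND total > 556.91

Result:
id | customer | total  
---+----------+--------
1  | Bob      | 1673.07
2  | Alice    | 1088.54
4  | Bob      | 1054.84
5  | Alice    | 672.1  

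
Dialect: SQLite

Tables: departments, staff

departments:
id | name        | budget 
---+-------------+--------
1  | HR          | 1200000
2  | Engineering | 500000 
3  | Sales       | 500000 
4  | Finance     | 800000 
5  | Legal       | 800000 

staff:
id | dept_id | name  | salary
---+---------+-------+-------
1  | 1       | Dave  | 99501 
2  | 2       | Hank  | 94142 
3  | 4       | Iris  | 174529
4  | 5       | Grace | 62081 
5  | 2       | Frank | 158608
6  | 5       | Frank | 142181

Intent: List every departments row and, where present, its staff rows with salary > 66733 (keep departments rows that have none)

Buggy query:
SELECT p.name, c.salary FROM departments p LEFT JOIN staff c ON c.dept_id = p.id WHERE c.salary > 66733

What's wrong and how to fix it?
Bug: Filtering c.salary in WHERE discards the NULL rows produced by LEFT JOIN, turning it into an inner join

Fix: Move the right-table condition into the ON clause so unmatched parents are kept

Corrected query:
SELECT p.name, c.salary FROM departments p LEFT JOIN staff c ON c.dept_id = p.id AND c.salary > 66733

Result:
name        | salary
------------+-------
HR          | 99501 
Engineering | 94142 
Engineering | 158608
Sales       | NULL  
Finance     | 174529
Legal       | 142181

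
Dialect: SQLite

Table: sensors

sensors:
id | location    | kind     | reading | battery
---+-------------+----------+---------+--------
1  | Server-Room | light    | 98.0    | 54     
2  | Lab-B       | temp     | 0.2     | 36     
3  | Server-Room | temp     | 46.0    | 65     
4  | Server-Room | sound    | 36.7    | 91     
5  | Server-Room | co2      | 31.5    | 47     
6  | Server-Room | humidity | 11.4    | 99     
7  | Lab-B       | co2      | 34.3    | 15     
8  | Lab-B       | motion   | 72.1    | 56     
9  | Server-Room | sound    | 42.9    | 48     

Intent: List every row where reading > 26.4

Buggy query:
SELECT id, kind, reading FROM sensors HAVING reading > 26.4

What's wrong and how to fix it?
Bug: This is a non-aggregate query (no GROUP BY, no aggregates), so in SQLite the HAVING clause is invalid here; a row-level condition belongs in WHERE

Fix: Use WHERE for row-level filtering

Corrected query:
SELECT id, kind, reading FROM sensors WHERE reading > 26.4

Result:
id | kind   | reading
---+--------+--------
1  | light  | 98     
3  | temp   | 46     
4  | sound  | 36.7   
5  | co2    | 31.5   
7  | co2    | 34.3   
8  | motion | 72.1   
9  | sound  | 42.9   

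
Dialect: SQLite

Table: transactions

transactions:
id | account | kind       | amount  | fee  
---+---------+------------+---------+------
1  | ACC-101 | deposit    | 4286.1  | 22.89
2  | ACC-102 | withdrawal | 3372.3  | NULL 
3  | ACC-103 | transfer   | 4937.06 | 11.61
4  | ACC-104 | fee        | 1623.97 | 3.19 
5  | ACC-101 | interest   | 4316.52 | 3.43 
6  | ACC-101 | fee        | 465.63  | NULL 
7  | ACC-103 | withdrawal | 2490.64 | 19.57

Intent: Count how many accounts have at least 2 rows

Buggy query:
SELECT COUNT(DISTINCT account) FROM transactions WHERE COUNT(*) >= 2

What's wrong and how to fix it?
Bug: WHERE filters individual rows, not groups, so a group-level COUNT is invalid there

Fix: Use a subquery that GROUPs and filters with HAVING, then count its rows

Corrected query:
SELECT COUNT(*) FROM (SELECT account FROM transactions GROUP BY account HAVING COUNT(*) >= 2)

Result:
COUNT(*)
--------
2       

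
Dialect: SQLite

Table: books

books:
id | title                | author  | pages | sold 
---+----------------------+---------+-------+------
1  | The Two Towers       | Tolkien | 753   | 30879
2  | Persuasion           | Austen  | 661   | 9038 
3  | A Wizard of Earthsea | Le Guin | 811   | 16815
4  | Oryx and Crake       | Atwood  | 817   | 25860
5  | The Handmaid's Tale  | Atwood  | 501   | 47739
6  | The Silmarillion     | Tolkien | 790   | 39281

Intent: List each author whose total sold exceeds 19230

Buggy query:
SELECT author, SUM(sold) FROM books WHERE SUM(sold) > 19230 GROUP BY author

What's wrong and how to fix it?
Bug: SUM(sold) is an aggregate, but WHERE filters rows before aggregation

Fix: Use HAVING (which filters groups after aggregation) instead of WHERE

Corrected query:
SELECT author, SUM(sold) FROM books GROUP BY author HAVING SUM(sold) > 19230

Result:
author  | SUM(sold)
--------+----------
Atwood  | 73599    
Tolkien | 70160    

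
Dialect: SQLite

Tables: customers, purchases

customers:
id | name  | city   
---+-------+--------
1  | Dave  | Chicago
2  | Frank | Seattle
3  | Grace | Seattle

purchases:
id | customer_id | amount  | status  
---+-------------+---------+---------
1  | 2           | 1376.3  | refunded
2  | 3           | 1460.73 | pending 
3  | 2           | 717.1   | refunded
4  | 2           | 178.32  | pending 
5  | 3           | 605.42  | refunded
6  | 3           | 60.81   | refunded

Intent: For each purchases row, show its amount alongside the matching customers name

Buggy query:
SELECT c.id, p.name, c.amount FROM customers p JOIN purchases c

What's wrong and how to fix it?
Bug: JOIN with no ON clause produces a cartesian product; every purchases row pairs with every customers row

Fix: Specify the join condition linking the foreign key to the parent id

Corrected query:
SELECT c.id, p.name, c.amount FROM customers p JOIN purchases c ON c.customer_id = p.id

Result:
id | name  | amount 
---+-------+--------
1  | Frank | 1376.3 
2  | Grace | 1460.73
3  | Frank | 717.1  
4  | Frank | 178.32 
5  | Grace | 605.42 
6  | Grace | 60.81  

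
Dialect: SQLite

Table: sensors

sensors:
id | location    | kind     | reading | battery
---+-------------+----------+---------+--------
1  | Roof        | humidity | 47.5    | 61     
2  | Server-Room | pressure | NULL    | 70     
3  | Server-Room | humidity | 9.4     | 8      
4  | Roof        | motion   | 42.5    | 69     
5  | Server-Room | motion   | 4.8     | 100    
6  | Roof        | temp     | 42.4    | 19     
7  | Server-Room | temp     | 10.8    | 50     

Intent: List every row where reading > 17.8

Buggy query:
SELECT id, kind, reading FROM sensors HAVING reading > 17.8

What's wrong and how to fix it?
Bug: This is a non-aggregate query (no GROUP BY, no aggregates), so in SQLite the HAVING clause is invalid here; a row-level condition belongs in WHERE

Fix: Replace HAVING with WHERE since the condition applies to individual rows

Corrected query:
SELECT id, kind, reading FROM sensors WHERE reading > 17.8

Result:
id | kind     | reading
---+----------+--------
1  | humidity | 47.5   
4  | motion   | 42.5   
6  | temp     | 42.4   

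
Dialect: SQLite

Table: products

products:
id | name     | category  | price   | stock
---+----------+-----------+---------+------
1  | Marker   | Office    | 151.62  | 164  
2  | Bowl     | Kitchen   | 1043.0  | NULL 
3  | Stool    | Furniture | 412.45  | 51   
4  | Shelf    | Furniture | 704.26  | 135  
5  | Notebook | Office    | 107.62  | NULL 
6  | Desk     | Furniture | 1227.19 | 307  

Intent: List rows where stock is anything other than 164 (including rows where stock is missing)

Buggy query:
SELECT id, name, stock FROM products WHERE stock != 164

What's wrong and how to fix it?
Bug: Inequality against NULL is unknown, not true; rows with NULL are dropped

Fix: Add an explicit OR stock IS NULL to include the missing-value rows

Corrected query:
SELECT id, name, stock FROM products WHERE stock != 164 OR stock IS NULL

Result:
id | name     | stock
---+----------+------
2  | Bowl     | NULL 
3  | Stool    | 51   
4  | Shelf    | 135  
5  | Notebook | NULL 
6  | Desk     | 307  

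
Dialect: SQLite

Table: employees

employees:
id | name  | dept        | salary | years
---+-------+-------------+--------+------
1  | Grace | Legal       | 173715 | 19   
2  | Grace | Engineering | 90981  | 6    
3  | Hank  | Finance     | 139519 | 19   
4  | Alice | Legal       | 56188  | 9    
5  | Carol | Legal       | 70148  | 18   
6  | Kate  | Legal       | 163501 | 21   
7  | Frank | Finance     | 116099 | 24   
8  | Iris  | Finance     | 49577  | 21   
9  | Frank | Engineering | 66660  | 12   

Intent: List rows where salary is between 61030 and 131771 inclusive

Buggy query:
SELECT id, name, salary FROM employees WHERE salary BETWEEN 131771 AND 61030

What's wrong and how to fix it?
Bug: BETWEEN expects the lower bound first; with 131771 AND 61030 the range is empty

Fix: Swap the bounds so the smaller value comes first

Corrected query:
SELECT id, name, salary FROM employees WHERE salary BETWEEN 61030 AND 131771

Result:
id | name  | salary
---+-------+-------
2  | Grace | 90981 
5  | Carol | 70148 
7  | Frank | 116099
9  | Frank | 66660 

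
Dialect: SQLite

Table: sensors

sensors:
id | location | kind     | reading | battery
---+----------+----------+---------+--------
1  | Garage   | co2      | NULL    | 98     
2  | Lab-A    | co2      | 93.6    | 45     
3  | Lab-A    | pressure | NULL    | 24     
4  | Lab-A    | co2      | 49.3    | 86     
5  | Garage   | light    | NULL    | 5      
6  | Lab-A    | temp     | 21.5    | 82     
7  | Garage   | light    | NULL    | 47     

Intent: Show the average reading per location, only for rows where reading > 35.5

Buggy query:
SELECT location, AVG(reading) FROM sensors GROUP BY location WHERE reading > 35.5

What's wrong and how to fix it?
Bug: Row-level WHERE must come before GROUP BY in the clause order

Fix: Place WHERE between FROM and GROUP BY

Corrected query:
SELECT location, AVG(reading) FROM sensors WHERE reading > 35.5 GROUP BY location

Result:
location | AVG(reading)
---------+-------------
Lab-A    | 71.45       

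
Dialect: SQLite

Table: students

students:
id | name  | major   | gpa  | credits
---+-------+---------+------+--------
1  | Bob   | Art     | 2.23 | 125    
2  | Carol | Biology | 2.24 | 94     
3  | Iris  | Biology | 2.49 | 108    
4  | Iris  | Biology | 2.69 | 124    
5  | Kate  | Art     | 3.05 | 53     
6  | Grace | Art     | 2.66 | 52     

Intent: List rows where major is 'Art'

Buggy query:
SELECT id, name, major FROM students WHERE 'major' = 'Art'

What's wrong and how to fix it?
Bug: 'major' in single quotes is a string literal, not the column; the comparison is literal-vs-literal and never true

Fix: Reference the column as major without single quotes

Corrected query:
SELECT id, name, major FROM students WHERE major = 'Art'

Result:
id | name  | major
---+-------+------
1  | Bob   | Art  
5  | Kate  | Art  
6  | Grace | Art  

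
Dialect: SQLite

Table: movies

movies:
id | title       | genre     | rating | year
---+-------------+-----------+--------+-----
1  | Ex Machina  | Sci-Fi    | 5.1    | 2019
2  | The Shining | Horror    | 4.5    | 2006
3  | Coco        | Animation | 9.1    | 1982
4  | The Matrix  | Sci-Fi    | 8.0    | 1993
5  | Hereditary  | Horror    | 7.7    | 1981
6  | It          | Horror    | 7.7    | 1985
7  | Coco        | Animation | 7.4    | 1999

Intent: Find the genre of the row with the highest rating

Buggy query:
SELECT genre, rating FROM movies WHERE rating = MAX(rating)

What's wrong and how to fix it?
Bug: MAX(rating) is an aggregate and cannot be used directly in WHERE

Fix: Use a subquery: WHERE rating = (SELECT MAX(rating) FROM movies)

Corrected query:
SELECT genre, rating FROM movies WHERE rating = (SELECT MAX(rating) FROM movies)

Result:
genre     | rating
----------+-------
Animation | 9.1   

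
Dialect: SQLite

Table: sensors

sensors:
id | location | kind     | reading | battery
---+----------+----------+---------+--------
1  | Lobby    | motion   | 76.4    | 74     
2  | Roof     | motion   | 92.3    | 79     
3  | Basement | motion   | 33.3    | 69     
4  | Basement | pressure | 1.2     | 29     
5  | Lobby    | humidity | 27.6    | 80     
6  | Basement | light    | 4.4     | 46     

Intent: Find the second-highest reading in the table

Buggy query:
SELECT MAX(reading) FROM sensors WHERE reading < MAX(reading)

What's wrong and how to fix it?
Bug: MAX(reading) on the right of the comparison is an aggregate-in-WHERE error

Fix: Compute the overall MAX in a subquery, then take MAX of rows below it

Corrected query:
SELECT MAX(reading) FROM sensors WHERE reading < (SELECT MAX(reading) FROM sensors)

Result:
MAX(reading)
------------
76.4        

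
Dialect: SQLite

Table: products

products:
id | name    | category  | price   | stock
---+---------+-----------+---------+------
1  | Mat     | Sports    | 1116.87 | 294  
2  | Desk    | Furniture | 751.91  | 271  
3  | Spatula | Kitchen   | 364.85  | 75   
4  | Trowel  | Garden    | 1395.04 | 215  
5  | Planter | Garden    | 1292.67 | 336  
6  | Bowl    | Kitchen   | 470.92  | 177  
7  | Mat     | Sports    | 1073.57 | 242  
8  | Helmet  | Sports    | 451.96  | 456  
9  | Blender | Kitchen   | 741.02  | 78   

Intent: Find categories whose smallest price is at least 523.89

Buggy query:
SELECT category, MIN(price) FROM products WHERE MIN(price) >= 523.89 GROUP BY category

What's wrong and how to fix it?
Bug: Aggregates like MIN are computed per group after WHERE runs

Fix: Use HAVING for the per-group MIN condition

Corrected query:
SELECT category, MIN(price) FROM products GROUP BY category HAVING MIN(price) >= 523.89

Result:
category  | MIN(price)
----------+-----------
Furniture | 751.91    
Garden    | 1292.67   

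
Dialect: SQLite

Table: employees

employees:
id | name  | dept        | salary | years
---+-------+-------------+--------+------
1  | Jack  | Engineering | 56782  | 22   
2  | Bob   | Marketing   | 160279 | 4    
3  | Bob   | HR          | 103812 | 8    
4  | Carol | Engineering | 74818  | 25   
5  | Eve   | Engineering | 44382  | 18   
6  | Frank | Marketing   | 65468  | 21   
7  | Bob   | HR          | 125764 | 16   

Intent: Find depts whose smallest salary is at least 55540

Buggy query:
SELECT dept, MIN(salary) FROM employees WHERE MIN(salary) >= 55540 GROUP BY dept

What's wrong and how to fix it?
Bug: MIN() in WHERE is a misuse of aggregate

Fix: Use HAVING for the per-group MIN condition

Corrected query:
SELECT dept, MIN(salary) FROM employees GROUP BY dept HAVING MIN(salary) >= 55540

Result:
dept      | MIN(salary)
----------+------------
HR        | 103812     
Marketing | 65468      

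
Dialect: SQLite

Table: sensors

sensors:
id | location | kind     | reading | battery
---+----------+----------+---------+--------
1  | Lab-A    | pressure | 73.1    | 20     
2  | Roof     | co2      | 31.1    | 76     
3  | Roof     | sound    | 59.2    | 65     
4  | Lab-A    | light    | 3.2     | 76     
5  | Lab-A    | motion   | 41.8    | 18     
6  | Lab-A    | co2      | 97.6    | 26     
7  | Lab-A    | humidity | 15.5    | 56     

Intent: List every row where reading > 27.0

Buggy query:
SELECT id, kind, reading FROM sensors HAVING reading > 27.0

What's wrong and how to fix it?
Bug: This is a non-aggregate query (no GROUP BY, no aggregates), so in SQLite the HAVING clause is invalid here; a row-level condition belongs in WHERE

Fix: Replace HAVING with WHERE since the condition applies to individual rows

Corrected query:
SELECT id, kind, reading FROM sensors WHERE reading > 27.0

Result:
id | kind     | reading
---+----------+--------
1  | pressure | 73.1   
2  | co2      | 31.1   
3  | sound    | 59.2   
5  | motion   | 41.8   
6  | co2      | 97.6   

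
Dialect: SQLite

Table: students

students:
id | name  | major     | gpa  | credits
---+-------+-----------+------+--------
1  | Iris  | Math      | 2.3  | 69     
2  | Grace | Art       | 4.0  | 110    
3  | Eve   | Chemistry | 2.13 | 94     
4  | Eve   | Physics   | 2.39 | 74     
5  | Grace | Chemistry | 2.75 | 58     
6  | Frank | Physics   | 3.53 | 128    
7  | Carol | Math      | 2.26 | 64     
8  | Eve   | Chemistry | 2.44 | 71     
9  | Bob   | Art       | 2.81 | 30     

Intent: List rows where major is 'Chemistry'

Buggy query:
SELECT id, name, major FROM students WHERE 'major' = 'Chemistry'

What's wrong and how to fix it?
Bug: Single quotes denote string literals in SQL; the column name is being compared as a constant string

Fix: Remove the quotes around the column name (or use double quotes for an identifier)

Corrected query:
SELECT id, name, major FROM students WHERE major = 'Chemistry'

Result:
id | name  | major    
---+-------+----------
3  | Eve   | Chemistry
5  | Grace | Chemistry
8  | Eve   | Chemistry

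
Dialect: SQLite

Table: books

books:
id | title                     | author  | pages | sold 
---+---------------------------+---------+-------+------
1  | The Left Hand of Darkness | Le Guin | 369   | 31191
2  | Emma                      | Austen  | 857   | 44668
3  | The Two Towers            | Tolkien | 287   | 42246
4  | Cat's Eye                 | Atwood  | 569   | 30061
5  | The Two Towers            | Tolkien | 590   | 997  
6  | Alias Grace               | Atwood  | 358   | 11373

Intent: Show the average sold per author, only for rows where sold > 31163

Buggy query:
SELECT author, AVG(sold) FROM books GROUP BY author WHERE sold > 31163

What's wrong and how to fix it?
Bug: Row-level WHERE must come before GROUP BY in the clause order

Fix: Place WHERE between FROM and GROUP BY

Corrected query:
SELECT author, AVG(sold) FROM books WHERE sold > 31163 GROUP BY author

Result:
author  | AVG(sold)
--------+----------
Austen  | 44668    
Le Guin | 31191    
Tolkien | 42246    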